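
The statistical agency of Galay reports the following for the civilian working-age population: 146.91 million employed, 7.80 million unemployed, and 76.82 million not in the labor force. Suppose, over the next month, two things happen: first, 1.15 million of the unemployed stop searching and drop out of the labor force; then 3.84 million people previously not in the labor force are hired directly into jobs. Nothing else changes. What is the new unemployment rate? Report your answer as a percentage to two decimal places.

Initially, labor force = 146.91 + 7.80 = 154.71 million, so u = 7.80/154.71 = 5.04%.
After the first change, unemployed and labor force both fall by 1.15 → E = 146.91, U = 6.65, labor force = 153.56 million.
After the second change, employed and labor force both rise by 3.84; unemployed unchanged → E = 150.75, U = 6.65, labor force = 157.40 million.
New unemployment rate = 6.65 / 157.40 = 4.22%.

New unemployment rate ≈ 4.22%.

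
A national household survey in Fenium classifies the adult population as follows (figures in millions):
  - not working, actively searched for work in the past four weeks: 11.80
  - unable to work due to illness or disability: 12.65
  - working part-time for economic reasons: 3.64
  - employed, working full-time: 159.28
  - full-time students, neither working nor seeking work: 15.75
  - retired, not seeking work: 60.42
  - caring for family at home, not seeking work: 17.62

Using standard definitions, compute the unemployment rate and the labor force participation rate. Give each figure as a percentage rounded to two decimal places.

Employed = 3.64 + 159.28 = 162.92 million (anyone who worked, including part-time for economic reasons, counts as employed).
Unemployed = 11.80 million.
Labor force = 162.92 + 11.80 = 174.72 million.
Not in labor force = 12.65 + 15.75 + 60.42 + 17.62 = 106.44 million (those not working and not actively searching are outside the labor force).
Civilian working-age population = 174.72 + 106.44 = 281.16 million.
Unemployment rate = 11.80 / 174.72 = 6.75%.
Labor force participation rate = 174.72 / 281.16 = 62.14%.

Unemployment rate ≈ 6.75%; labor force participation rate ≈ 62.14%.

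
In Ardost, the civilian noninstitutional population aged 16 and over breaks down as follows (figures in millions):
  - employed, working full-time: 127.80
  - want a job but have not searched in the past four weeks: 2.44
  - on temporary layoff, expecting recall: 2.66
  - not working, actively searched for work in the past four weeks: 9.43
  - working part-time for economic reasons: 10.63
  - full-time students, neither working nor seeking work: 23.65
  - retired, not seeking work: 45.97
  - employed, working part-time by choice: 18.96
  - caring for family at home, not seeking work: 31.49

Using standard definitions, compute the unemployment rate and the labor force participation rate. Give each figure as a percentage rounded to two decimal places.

Employed = 127.80 + 10.63 + 18.96 = 157.39 million (anyone who worked, including part-time for economic reasons, counts as employed).
Unemployed = 2.66 + 9.43 = 12.09 million (jobless and actively searching, or on temporary layoff).
Labor force = 157.39 + 12.09 = 169.48 million.
Not in labor force = 2.44 + 23.65 + 45.97 + 31.49 = 103.55 million (those not working and not actively searching are outside the labor force — including those who want a job but have given up searching).
Civilian working-age population = 169.48 + 103.55 = 273.03 million.
Unemployment rate = 12.09 / 169.48 = 7.13%.
Labor force participation rate = 169.48 / 273.03 = 62.07%.

Unemployment rate ≈ 7.13%; labor force participation rate ≈ 62.07%.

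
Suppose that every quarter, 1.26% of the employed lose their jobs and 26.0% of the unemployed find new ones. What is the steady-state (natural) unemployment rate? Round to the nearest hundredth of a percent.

At steady state the flows balance: s·E = f·U, so U/(E+U) = s/(s+f).
u* = 1.26 / (1.26 + 26.0) = 1.26 / 27.26 = 4.62%.

Steady-state unemployment rate ≈ 4.62%.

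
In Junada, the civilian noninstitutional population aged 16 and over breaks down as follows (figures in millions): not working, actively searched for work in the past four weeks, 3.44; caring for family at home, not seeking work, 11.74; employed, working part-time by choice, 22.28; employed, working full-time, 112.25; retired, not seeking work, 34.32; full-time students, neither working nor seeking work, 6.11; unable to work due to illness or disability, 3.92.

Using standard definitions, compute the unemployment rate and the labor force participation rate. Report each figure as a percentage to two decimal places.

Employed = 22.28 + 112.25 = 134.53 million.
Unemployed = 3.44 million.
Labor force = 134.53 + 3.44 = 137.97 million.
Not in labor force = 11.74 + 34.32 + 6.11 + 3.92 = 56.09 million (those not working and not actively searching are outside the labor force).
Civilian working-age population = 137.97 + 56.09 = 194.06 million.
Unemployment rate = 3.44 / 137.97 = 2.49%.
Labor force participation rate = 137.97 / 194.06 = 71.10%.

Unemployment rate ≈ 2.49%; labor force participation rate ≈ 71.10%.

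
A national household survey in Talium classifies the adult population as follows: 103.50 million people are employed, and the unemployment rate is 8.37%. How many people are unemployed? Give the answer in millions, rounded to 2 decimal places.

About 9.45 million are unemployed.

Let U be the number unemployed. The labor force is E + U, and U/(E+U) = 0.0837.
So U = 0.0837 × 103.50 / (1 − 0.0837) = 8.6630 / 0.9163 ≈ 9.45 million.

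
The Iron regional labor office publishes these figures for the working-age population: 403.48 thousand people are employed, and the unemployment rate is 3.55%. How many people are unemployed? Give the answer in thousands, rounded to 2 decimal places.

Let U be the number unemployed. The labor force is E + U, and U/(E+U) = 0.0355.
So U = 0.0355 × 403.48 / (1 − 0.0355) = 14.3235 / 0.9645 ≈ 14.85 thousand.

About 14.85 thousand are unemployed.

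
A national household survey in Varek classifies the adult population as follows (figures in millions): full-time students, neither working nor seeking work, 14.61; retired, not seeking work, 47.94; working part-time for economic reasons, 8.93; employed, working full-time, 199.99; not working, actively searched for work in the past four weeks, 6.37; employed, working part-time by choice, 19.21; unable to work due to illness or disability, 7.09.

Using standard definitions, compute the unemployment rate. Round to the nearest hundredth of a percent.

Employed = 8.93 + 199.99 + 19.21 = 228.13 million (anyone who worked, including part-time for economic reasons, counts as employed).
Unemployed = 6.37 million.
Labor force = 228.13 + 6.37 = 234.50 million.
Unemployment rate = 6.37 / 234.50 = 2.72%.

Unemployment rate ≈ 2.72%.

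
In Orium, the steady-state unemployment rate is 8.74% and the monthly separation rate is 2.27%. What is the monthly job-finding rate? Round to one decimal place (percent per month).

Job-finding rate ≈ 23.7% per month.

From u* = s/(s+f): f = s·(1−u)/u.
f = 2.27 × (1 − 0.0874) / 0.0874 = 2.0716 / 0.0874 ≈ 23.7% per month.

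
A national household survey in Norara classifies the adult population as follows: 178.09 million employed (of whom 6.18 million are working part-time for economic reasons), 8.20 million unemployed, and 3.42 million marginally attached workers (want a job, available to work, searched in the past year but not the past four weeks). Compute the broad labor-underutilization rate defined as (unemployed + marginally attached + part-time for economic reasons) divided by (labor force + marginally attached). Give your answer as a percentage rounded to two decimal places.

Broad underutilization rate ≈ 9.38%.

Labor force = 178.09 + 8.20 = 186.29 million.
Numerator = 8.20 + 3.42 + 6.18 = 17.80 million.
Denominator = 186.29 + 3.42 = 189.71 million.
Broad rate = 17.80 / 189.71 = 9.38%.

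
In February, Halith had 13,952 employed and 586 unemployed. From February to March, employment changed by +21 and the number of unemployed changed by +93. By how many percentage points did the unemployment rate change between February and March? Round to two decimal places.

February: labor force = 13,952 + 586 = 14,538; u = 586/14,538 = 4.03%.
March: labor force = 13,973 + 679 = 14,652; u = 679/14,652 = 4.63%.
Change = 4.63% − 4.03% = +0.60 pp.

The unemployment rate changed by +0.60 percentage points.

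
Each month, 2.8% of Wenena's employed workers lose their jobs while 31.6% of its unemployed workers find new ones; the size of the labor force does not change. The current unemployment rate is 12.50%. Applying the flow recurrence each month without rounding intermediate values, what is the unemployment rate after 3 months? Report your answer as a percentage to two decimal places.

Unemployment rate after three months ≈ 9.37%.

With a fixed labor force, u_{t+1} = u_t + s·(1−u_t) − f·u_t = u_t·(1−s−f) + s.
Here 1−s−f = 0.656 and s = 0.028.
u_1 = 0.125000 × 0.656 + 0.028 = 0.110000.
u_2 = 0.110000 × 0.656 + 0.028 = 0.100160.
u_3 = 0.100160 × 0.656 + 0.028 = 0.093705.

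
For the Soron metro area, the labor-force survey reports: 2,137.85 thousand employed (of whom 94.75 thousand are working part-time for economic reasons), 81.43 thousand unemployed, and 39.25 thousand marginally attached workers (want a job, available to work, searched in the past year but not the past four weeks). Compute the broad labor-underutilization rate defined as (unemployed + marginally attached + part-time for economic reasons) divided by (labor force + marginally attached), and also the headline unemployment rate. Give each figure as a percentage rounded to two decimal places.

Broad underutilization rate ≈ 9.54%; headline unemployment rate ≈ 3.67%.

Labor force = 2,137.85 + 81.43 = 2,219.28 thousand.
Numerator = 81.43 + 39.25 + 94.75 = 215.43 thousand.
Denominator = 2,219.28 + 39.25 = 2,258.53 thousand.
Broad rate = 215.43 / 2,258.53 = 9.54%.
Headline unemployment rate = 81.43 / 2,219.28 = 3.67%.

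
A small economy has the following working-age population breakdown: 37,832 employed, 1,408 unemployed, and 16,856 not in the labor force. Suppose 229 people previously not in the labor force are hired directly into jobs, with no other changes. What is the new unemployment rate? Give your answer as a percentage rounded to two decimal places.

Initially, labor force = 37,832 + 1,408 = 39,240, so u = 1,408/39,240 = 3.59%.
After the change, employed and labor force both rise by 229; unemployed unchanged → E = 38,061, U = 1,408, labor force = 39,469.
New unemployment rate = 1,408 / 39,469 = 3.57%.

New unemployment rate ≈ 3.57%.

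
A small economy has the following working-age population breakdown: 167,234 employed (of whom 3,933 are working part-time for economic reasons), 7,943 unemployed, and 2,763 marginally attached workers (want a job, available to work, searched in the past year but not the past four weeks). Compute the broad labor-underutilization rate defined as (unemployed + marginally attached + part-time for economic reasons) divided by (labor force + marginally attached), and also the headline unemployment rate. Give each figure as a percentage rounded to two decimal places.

Labor force = 167,234 + 7,943 = 175,177.
Numerator = 7,943 + 2,763 + 3,933 = 14,639.
Denominator = 175,177 + 2,763 = 177,940.
Broad rate = 14,639 / 177,940 = 8.23%.
Headline unemployment rate = 7,943 / 175,177 = 4.53%.

Broad underutilization rate ≈ 8.23%; headline unemployment rate ≈ 4.53%.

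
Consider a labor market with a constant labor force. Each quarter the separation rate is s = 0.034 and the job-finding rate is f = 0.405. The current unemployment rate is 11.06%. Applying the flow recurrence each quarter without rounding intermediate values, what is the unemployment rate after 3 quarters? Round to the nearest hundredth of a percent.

Unemployment rate after three quarters ≈ 8.33%.

With a fixed labor force, u_{t+1} = u_t + s·(1−u_t) − f·u_t = u_t·(1−s−f) + s.
Here 1−s−f = 0.561 and s = 0.034.
u_1 = 0.110600 × 0.561 + 0.034 = 0.096047.
u_2 = 0.096047 × 0.561 + 0.034 = 0.087882.
u_3 = 0.087882 × 0.561 + 0.034 = 0.083302.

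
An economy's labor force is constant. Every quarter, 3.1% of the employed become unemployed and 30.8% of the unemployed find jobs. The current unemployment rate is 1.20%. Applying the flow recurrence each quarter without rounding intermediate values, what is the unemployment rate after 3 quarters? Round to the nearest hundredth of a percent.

Unemployment rate after three quarters ≈ 6.85%.

With a fixed labor force, u_{t+1} = u_t + s·(1−u_t) − f·u_t = u_t·(1−s−f) + s.
Here 1−s−f = 0.661 and s = 0.031.
u_1 = 0.012000 × 0.661 + 0.031 = 0.038932.
u_2 = 0.038932 × 0.661 + 0.031 = 0.056734.
u_3 = 0.056734 × 0.661 + 0.031 = 0.068501.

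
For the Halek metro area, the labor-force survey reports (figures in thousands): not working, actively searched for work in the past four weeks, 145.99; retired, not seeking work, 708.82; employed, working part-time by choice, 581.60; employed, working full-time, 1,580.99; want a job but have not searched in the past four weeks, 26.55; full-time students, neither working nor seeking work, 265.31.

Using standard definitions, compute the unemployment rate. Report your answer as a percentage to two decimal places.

Unemployment rate ≈ 6.32%.

Employed = 581.60 + 1,580.99 = 2,162.59 thousand.
Unemployed = 145.99 thousand.
Labor force = 2,162.59 + 145.99 = 2,308.58 thousand.
Unemployment rate = 145.99 / 2,308.58 = 6.32%.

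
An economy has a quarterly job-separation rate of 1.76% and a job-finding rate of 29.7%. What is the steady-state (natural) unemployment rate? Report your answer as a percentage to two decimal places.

Steady-state unemployment rate ≈ 5.59%.

At steady state the flows balance: s·E = f·U, so U/(E+U) = s/(s+f).
u* = 1.76 / (1.76 + 29.7) = 1.76 / 31.46 = 5.59%.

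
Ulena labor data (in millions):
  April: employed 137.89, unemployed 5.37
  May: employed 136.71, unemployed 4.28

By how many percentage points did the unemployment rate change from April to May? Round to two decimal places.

April: labor force = 137.89 + 5.37 = 143.26; u = 5.37/143.26 = 3.75%.
May: labor force = 136.71 + 4.28 = 140.99; u = 4.28/140.99 = 3.04%.
Change = 3.04% − 3.75% = −0.71 pp.

The unemployment rate changed by −0.71 percentage points.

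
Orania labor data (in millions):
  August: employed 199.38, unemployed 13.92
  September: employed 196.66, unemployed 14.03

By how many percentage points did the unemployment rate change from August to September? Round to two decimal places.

August: labor force = 199.38 + 13.92 = 213.30; u = 13.92/213.30 = 6.53%.
September: labor force = 196.66 + 14.03 = 210.69; u = 14.03/210.69 = 6.66%.
Change = 6.66% − 6.53% = +0.13 pp.

The unemployment rate changed by +0.13 percentage points.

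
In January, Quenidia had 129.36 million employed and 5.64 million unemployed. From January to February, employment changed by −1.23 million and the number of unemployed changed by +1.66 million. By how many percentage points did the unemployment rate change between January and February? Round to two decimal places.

January: labor force = 129.36 + 5.64 = 135.00; u = 5.64/135.00 = 4.18%.
February: labor force = 128.13 + 7.30 = 135.43; u = 7.30/135.43 = 5.39%.
Change = 5.39% − 4.18% = +1.21 pp.

The unemployment rate changed by +1.21 percentage points.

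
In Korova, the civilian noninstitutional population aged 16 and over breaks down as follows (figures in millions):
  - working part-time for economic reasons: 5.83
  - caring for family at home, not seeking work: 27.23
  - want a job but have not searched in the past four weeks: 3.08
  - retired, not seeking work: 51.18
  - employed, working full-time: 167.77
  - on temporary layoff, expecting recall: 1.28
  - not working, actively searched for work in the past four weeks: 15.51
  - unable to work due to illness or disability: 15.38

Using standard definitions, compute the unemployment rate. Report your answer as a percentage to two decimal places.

Employed = 5.83 + 167.77 = 173.60 million (anyone who worked, including part-time for economic reasons, counts as employed).
Unemployed = 1.28 + 15.51 = 16.79 million (jobless and actively searching, or on temporary layoff).
Labor force = 173.60 + 16.79 = 190.39 million.
Unemployment rate = 16.79 / 190.39 = 8.82%.

Unemployment rate ≈ 8.82%.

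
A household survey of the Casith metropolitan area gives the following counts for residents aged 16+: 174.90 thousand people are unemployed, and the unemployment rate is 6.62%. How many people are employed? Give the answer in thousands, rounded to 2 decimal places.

About 2,467.09 thousand are employed.

Labor force = U / u = 174.90 / 0.0662 ≈ 2,641.99 thousand.
Employed = labor force − unemployed = 2,641.99 − 174.90 = 2,467.09 thousand.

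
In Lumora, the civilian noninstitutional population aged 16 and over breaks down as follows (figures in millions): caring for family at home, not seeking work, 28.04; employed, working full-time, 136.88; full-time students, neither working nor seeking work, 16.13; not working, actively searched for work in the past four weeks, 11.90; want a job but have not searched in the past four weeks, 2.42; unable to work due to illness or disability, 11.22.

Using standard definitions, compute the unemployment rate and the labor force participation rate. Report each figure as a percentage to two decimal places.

Unemployment rate ≈ 8.00%; labor force participation rate ≈ 72.02%.

Employed = 136.88 million.
Unemployed = 11.90 million.
Labor force = 136.88 + 11.90 = 148.78 million.
Not in labor force = 28.04 + 16.13 + 2.42 + 11.22 = 57.81 million (those not working and not actively searching are outside the labor force — including those who want a job but have given up searching).
Civilian working-age population = 148.78 + 57.81 = 206.59 million.
Unemployment rate = 11.90 / 148.78 = 8.00%.
Labor force participation rate = 148.78 / 206.59 = 72.02%.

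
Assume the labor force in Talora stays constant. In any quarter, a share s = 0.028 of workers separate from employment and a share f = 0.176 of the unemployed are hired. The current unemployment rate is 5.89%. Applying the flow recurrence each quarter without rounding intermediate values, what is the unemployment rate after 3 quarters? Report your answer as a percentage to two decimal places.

With a fixed labor force, u_{t+1} = u_t + s·(1−u_t) − f·u_t = u_t·(1−s−f) + s.
Here 1−s−f = 0.796 and s = 0.028.
u_1 = 0.058900 × 0.796 + 0.028 = 0.074884.
u_2 = 0.074884 × 0.796 + 0.028 = 0.087608.
u_3 = 0.087608 × 0.796 + 0.028 = 0.097736.

Unemployment rate after three quarters ≈ 9.77%.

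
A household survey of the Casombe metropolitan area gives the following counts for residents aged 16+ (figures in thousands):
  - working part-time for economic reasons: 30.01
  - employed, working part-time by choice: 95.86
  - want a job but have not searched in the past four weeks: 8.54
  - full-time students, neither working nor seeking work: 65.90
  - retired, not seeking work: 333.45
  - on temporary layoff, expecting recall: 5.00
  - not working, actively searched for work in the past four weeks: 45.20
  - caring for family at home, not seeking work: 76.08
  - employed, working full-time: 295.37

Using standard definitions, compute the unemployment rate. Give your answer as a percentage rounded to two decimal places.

Employed = 30.01 + 95.86 + 295.37 = 421.24 thousand (anyone who worked, including part-time for economic reasons, counts as employed).
Unemployed = 5.00 + 45.20 = 50.20 thousand (jobless and actively searching, or on temporary layoff).
Labor force = 421.24 + 50.20 = 471.44 thousand.
Unemployment rate = 50.20 / 471.44 = 10.65%.

Unemployment rate ≈ 10.65%.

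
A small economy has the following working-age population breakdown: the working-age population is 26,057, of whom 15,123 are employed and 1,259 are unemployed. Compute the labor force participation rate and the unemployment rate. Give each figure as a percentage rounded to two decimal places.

Labor force participation rate ≈ 62.87%; unemployment rate ≈ 7.69%.

Labor force = employed + unemployed = 15,123 + 1,259 = 16,382.
Unemployment rate = 1,259 / 16,382 = 7.69%.
Labor force participation rate = 16,382 / 26,057 = 62.87%.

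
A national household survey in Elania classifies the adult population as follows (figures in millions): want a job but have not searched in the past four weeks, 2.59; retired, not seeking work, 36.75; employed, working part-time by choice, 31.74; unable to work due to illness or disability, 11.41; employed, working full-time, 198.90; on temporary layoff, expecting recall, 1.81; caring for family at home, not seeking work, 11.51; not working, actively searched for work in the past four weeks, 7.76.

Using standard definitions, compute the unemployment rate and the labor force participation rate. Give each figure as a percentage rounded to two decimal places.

Unemployment rate ≈ 3.98%; labor force participation rate ≈ 79.42%.

Employed = 31.74 + 198.90 = 230.64 million.
Unemployed = 1.81 + 7.76 = 9.57 million (jobless and actively searching, or on temporary layoff).
Labor force = 230.64 + 9.57 = 240.21 million.
Not in labor force = 2.59 + 36.75 + 11.41 + 11.51 = 62.26 million (those not working and not actively searching are outside the labor force — including those who want a job but have given up searching).
Civilian working-age population = 240.21 + 62.26 = 302.47 million.
Unemployment rate = 9.57 / 240.21 = 3.98%.
Labor force participation rate = 240.21 / 302.47 = 79.42%.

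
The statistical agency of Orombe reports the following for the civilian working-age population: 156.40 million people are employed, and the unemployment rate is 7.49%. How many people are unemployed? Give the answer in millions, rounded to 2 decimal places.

Let U be the number unemployed. The labor force is E + U, and U/(E+U) = 0.0749.
So U = 0.0749 × 156.40 / (1 − 0.0749) = 11.7144 / 0.9251 ≈ 12.66 million.

About 12.66 million are unemployed.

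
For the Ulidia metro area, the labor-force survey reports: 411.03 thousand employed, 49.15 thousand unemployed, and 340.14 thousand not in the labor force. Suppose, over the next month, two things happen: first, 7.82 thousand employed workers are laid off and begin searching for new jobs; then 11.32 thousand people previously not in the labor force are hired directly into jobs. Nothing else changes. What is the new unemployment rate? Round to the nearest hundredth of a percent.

Initially, labor force = 411.03 + 49.15 = 460.18 thousand, so u = 49.15/460.18 = 10.68%.
After the first change, employed falls and unemployed rises by 7.82; labor force unchanged → E = 403.21, U = 56.97, labor force = 460.18 thousand.
After the second change, employed and labor force both rise by 11.32; unemployed unchanged → E = 414.53, U = 56.97, labor force = 471.50 thousand.
New unemployment rate = 56.97 / 471.50 = 12.08%.

New unemployment rate ≈ 12.08%.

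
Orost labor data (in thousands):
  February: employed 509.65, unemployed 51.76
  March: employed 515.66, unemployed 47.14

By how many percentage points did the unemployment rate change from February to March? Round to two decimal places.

February: labor force = 509.65 + 51.76 = 561.41; u = 51.76/561.41 = 9.22%.
March: labor force = 515.66 + 47.14 = 562.80; u = 47.14/562.80 = 8.38%.
Change = 8.38% − 9.22% = −0.84 pp.

The unemployment rate changed by −0.84 percentage points.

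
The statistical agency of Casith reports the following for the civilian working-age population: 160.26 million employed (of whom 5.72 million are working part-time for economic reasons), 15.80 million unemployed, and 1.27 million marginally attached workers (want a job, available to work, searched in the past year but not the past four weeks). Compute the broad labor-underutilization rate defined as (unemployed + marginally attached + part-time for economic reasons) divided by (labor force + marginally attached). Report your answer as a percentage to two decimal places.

Broad underutilization rate ≈ 12.85%.

Labor force = 160.26 + 15.80 = 176.06 million.
Numerator = 15.80 + 1.27 + 5.72 = 22.79 million.
Denominator = 176.06 + 1.27 = 177.33 million.
Broad rate = 22.79 / 177.33 = 12.85%.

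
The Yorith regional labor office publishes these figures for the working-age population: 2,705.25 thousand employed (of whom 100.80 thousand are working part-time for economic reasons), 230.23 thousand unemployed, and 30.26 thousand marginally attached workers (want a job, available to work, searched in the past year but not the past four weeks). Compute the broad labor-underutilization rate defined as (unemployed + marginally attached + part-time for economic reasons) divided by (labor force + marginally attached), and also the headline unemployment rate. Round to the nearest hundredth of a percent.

Broad underutilization rate ≈ 12.18%; headline unemployment rate ≈ 7.84%.

Labor force = 2,705.25 + 230.23 = 2,935.48 thousand.
Numerator = 230.23 + 30.26 + 100.80 = 361.29 thousand.
Denominator = 2,935.48 + 30.26 = 2,965.74 thousand.
Broad rate = 361.29 / 2,965.74 = 12.18%.
Headline unemployment rate = 230.23 / 2,935.48 = 7.84%.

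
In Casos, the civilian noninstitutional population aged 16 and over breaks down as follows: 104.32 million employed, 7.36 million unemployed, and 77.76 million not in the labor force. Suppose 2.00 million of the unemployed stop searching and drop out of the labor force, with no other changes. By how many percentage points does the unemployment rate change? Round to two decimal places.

The unemployment rate changes by −1.70 percentage points.

Initially, labor force = 104.32 + 7.36 = 111.68 million, so u = 7.36/111.68 = 6.59%.
After the change, unemployed and labor force both fall by 2.00 → E = 104.32, U = 5.36, labor force = 109.68 million.
New unemployment rate = 5.36 / 109.68 = 4.89%.
Change = 4.89% − 6.59% = −1.70 percentage points.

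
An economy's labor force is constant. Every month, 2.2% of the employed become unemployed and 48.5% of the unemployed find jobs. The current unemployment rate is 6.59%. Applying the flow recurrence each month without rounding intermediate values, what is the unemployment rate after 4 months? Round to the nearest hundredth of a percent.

With a fixed labor force, u_{t+1} = u_t + s·(1−u_t) − f·u_t = u_t·(1−s−f) + s.
Here 1−s−f = 0.493 and s = 0.022.
u_1 = 0.065900 × 0.493 + 0.022 = 0.054489.
u_2 = 0.054489 × 0.493 + 0.022 = 0.048863.
u_3 = 0.048863 × 0.493 + 0.022 = 0.046089.
u_4 = 0.046089 × 0.493 + 0.022 = 0.044722.

Unemployment rate after four months ≈ 4.47%.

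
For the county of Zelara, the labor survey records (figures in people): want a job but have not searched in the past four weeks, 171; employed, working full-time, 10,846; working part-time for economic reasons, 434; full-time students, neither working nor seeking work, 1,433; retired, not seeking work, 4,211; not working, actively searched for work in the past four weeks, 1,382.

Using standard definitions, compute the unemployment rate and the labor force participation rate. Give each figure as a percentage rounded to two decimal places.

Employed = 10,846 + 434 = 11,280 (anyone who worked, including part-time for economic reasons, counts as employed).
Unemployed = 1,382.
Labor force = 11,280 + 1,382 = 12,662.
Not in labor force = 171 + 1,433 + 4,211 = 5,815 (those not working and not actively searching are outside the labor force — including those who want a job but have given up searching).
Civilian working-age population = 12,662 + 5,815 = 18,477.
Unemployment rate = 1,382 / 12,662 = 10.91%.
Labor force participation rate = 12,662 / 18,477 = 68.53%.

Unemployment rate ≈ 10.91%; labor force participation rate ≈ 68.53%.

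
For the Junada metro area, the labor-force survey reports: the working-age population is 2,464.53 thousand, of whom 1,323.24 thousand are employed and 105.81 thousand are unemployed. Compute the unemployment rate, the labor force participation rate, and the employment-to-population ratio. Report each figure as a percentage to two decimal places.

Labor force = employed + unemployed = 1,323.24 + 105.81 = 1,429.05 thousand.
Unemployment rate = 105.81 / 1,429.05 = 7.40%.
Labor force participation rate = 1,429.05 / 2,464.53 = 57.98%.
Employment-population ratio = 1,323.24 / 2,464.53 = 53.69%.

Unemployment rate ≈ 7.40%; labor force participation rate ≈ 57.98%; employment-population ratio ≈ 53.69%.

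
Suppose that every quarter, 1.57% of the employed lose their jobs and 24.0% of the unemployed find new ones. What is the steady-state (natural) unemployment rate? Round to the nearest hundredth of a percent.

Steady-state unemployment rate ≈ 6.14%.

At steady state the flows balance: s·E = f·U, so U/(E+U) = s/(s+f).
u* = 1.57 / (1.57 + 24.0) = 1.57 / 25.57 = 6.14%.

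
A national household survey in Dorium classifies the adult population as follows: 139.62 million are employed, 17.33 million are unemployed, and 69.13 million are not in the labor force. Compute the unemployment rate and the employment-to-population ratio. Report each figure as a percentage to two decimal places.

Unemployment rate ≈ 11.04%; employment-population ratio ≈ 61.76%.

Labor force = employed + unemployed = 139.62 + 17.33 = 156.95 million.
Working-age population = 156.95 + 69.13 = 226.08 million.
Unemployment rate = 17.33 / 156.95 = 11.04%.
Employment-population ratio = 139.62 / 226.08 = 61.76%.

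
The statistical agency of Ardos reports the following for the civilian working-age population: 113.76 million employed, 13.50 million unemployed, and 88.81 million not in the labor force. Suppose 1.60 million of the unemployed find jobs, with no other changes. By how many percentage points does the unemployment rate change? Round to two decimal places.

The unemployment rate changes by −1.26 percentage points.

Initially, labor force = 113.76 + 13.50 = 127.26 million, so u = 13.50/127.26 = 10.61%.
After the change, unemployed falls and employed rises by 1.60; labor force unchanged → E = 115.36, U = 11.90, labor force = 127.26 million.
New unemployment rate = 11.90 / 127.26 = 9.35%.
Change = 9.35% − 10.61% = −1.26 percentage points.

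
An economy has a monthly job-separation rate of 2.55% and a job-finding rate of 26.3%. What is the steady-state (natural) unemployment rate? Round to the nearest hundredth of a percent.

At steady state the flows balance: s·E = f·U, so U/(E+U) = s/(s+f).
u* = 2.55 / (2.55 + 26.3) = 2.55 / 28.85 = 8.84%.

Steady-state unemployment rate ≈ 8.84%.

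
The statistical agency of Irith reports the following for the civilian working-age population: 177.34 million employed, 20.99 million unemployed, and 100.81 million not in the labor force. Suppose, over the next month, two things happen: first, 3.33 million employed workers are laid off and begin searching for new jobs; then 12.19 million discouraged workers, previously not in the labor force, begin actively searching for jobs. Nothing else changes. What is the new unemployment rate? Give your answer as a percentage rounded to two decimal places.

New unemployment rate ≈ 17.34%.

Initially, labor force = 177.34 + 20.99 = 198.33 million, so u = 20.99/198.33 = 10.58%.
After the first change, employed falls and unemployed rises by 3.33; labor force unchanged → E = 174.01, U = 24.32, labor force = 198.33 million.
After the second change, unemployed and labor force both rise by 12.19 → E = 174.01, U = 36.51, labor force = 210.52 million.
New unemployment rate = 36.51 / 210.52 = 17.34%.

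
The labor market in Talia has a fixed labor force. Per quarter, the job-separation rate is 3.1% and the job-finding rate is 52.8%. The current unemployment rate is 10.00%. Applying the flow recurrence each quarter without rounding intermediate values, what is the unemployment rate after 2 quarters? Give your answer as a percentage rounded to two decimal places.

With a fixed labor force, u_{t+1} = u_t + s·(1−u_t) − f·u_t = u_t·(1−s−f) + s.
Here 1−s−f = 0.441 and s = 0.031.
u_1 = 0.100000 × 0.441 + 0.031 = 0.075100.
u_2 = 0.075100 × 0.441 + 0.031 = 0.064119.

Unemployment rate after two quarters ≈ 6.41%.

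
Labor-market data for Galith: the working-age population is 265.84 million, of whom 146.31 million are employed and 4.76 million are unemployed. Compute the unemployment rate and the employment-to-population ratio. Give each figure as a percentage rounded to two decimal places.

Unemployment rate ≈ 3.15%; employment-population ratio ≈ 55.04%.

Labor force = employed + unemployed = 146.31 + 4.76 = 151.07 million.
Unemployment rate = 4.76 / 151.07 = 3.15%.
Employment-population ratio = 146.31 / 265.84 = 55.04%.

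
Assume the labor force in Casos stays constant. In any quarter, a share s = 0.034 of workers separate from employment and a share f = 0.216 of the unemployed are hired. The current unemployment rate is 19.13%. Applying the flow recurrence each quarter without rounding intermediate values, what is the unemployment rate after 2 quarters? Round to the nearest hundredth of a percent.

Unemployment rate after two quarters ≈ 16.71%.

With a fixed labor force, u_{t+1} = u_t + s·(1−u_t) − f·u_t = u_t·(1−s−f) + s.
Here 1−s−f = 0.750 and s = 0.034.
u_1 = 0.191300 × 0.750 + 0.034 = 0.177475.
u_2 = 0.177475 × 0.750 + 0.034 = 0.167106.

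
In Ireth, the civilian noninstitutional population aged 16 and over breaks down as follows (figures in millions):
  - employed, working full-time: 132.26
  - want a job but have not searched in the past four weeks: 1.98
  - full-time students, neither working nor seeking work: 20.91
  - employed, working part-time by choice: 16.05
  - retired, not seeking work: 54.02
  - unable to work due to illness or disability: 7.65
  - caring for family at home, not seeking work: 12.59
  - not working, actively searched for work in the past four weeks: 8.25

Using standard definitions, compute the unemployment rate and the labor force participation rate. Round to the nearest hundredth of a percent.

Unemployment rate ≈ 5.27%; labor force participation rate ≈ 61.71%.

Employed = 132.26 + 16.05 = 148.31 million.
Unemployed = 8.25 million.
Labor force = 148.31 + 8.25 = 156.56 million.
Not in labor force = 1.98 + 20.91 + 54.02 + 7.65 + 12.59 = 97.15 million (those not working and not actively searching are outside the labor force — including those who want a job but have given up searching).
Civilian working-age population = 156.56 + 97.15 = 253.71 million.
Unemployment rate = 8.25 / 156.56 = 5.27%.
Labor force participation rate = 156.56 / 253.71 = 61.71%.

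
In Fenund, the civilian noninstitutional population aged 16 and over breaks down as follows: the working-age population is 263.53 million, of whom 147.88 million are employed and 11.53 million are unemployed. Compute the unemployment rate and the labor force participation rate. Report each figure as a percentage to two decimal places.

Labor force = employed + unemployed = 147.88 + 11.53 = 159.41 million.
Unemployment rate = 11.53 / 159.41 = 7.23%.
Labor force participation rate = 159.41 / 263.53 = 60.49%.

Unemployment rate ≈ 7.23%; labor force participation rate ≈ 60.49%.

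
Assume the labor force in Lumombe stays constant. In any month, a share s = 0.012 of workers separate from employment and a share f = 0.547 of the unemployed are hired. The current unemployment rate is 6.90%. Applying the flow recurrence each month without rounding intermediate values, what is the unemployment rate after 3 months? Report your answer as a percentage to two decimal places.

With a fixed labor force, u_{t+1} = u_t + s·(1−u_t) − f·u_t = u_t·(1−s−f) + s.
Here 1−s−f = 0.441 and s = 0.012.
u_1 = 0.069000 × 0.441 + 0.012 = 0.042429.
u_2 = 0.042429 × 0.441 + 0.012 = 0.030711.
u_3 = 0.030711 × 0.441 + 0.012 = 0.025544.

Unemployment rate after three months ≈ 2.55%.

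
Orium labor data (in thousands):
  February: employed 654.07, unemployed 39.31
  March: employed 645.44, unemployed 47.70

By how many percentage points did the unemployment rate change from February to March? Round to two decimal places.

The unemployment rate changed by +1.21 percentage points.

February: labor force = 654.07 + 39.31 = 693.38; u = 39.31/693.38 = 5.67%.
March: labor force = 645.44 + 47.70 = 693.14; u = 47.70/693.14 = 6.88%.
Change = 6.88% − 5.67% = +1.21 pp.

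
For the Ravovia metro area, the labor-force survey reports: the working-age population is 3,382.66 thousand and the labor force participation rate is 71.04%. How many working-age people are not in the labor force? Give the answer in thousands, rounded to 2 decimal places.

About 979.62 thousand are not in the labor force.

Share not in the labor force = 1 − 0.7104 = 0.2896.
Not in labor force = 0.2896 × 3,382.66 ≈ 979.62 thousand.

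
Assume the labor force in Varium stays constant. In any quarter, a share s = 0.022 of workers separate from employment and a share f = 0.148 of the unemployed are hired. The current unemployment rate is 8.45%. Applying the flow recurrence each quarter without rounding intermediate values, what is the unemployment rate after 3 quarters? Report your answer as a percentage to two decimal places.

With a fixed labor force, u_{t+1} = u_t + s·(1−u_t) − f·u_t = u_t·(1−s−f) + s.
Here 1−s−f = 0.830 and s = 0.022.
u_1 = 0.084500 × 0.830 + 0.022 = 0.092135.
u_2 = 0.092135 × 0.830 + 0.022 = 0.098472.
u_3 = 0.098472 × 0.830 + 0.022 = 0.103732.

Unemployment rate after three quarters ≈ 10.37%.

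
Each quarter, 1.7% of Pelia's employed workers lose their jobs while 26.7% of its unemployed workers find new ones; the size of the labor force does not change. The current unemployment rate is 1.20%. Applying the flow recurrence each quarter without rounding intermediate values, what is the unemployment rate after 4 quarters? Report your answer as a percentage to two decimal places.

Unemployment rate after four quarters ≈ 4.73%.

With a fixed labor force, u_{t+1} = u_t + s·(1−u_t) − f·u_t = u_t·(1−s−f) + s.
Here 1−s−f = 0.716 and s = 0.017.
u_1 = 0.012000 × 0.716 + 0.017 = 0.025592.
u_2 = 0.025592 × 0.716 + 0.017 = 0.035324.
u_3 = 0.035324 × 0.716 + 0.017 = 0.042292.
u_4 = 0.042292 × 0.716 + 0.017 = 0.047281.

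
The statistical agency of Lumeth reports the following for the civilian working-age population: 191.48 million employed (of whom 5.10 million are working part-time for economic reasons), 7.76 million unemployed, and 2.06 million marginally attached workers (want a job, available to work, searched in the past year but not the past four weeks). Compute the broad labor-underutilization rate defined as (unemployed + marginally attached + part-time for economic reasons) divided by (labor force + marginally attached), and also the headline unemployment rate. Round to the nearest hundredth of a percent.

Labor force = 191.48 + 7.76 = 199.24 million.
Numerator = 7.76 + 2.06 + 5.10 = 14.92 million.
Denominator = 199.24 + 2.06 = 201.30 million.
Broad rate = 14.92 / 201.30 = 7.41%.
Headline unemployment rate = 7.76 / 199.24 = 3.89%.

Broad underutilization rate ≈ 7.41%; headline unemployment rate ≈ 3.89%.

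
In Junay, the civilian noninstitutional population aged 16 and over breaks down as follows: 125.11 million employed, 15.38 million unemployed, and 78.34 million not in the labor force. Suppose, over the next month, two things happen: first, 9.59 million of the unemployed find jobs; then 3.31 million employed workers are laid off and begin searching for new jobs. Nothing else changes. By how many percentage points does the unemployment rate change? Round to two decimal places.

Initially, labor force = 125.11 + 15.38 = 140.49 million, so u = 15.38/140.49 = 10.95%.
After the first change, unemployed falls and employed rises by 9.59; labor force unchanged → E = 134.70, U = 5.79, labor force = 140.49 million.
After the second change, employed falls and unemployed rises by 3.31; labor force unchanged → E = 131.39, U = 9.10, labor force = 140.49 million.
New unemployment rate = 9.10 / 140.49 = 6.48%.
Change = 6.48% − 10.95% = −4.47 percentage points.

The unemployment rate changes by −4.47 percentage points.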